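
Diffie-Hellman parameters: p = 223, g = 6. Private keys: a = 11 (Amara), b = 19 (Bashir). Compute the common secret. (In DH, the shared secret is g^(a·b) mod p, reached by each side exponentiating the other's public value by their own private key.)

5

Amara sends A = g^a mod p = 6^11 mod 223.
6^1 ≡ 6 (mod 223)
6^2 = (6^1)^2 ≡ 6^2 = 36 ≡ 36 (mod 223)
6^4 = (6^2)^2 ≡ 36^2 = 1296 ≡ 181 (mod 223)
6^8 = (6^4)^2 ≡ 181^2 = 32761 ≡ 203 (mod 223)
6^11 = 6^8 · 6^2 · 6^1 ≡ 203 · 36 · 6 ≡ 140 (mod 223).
So A = 140. Bashir then computes K = A^b mod p = 140^19 mod 223.
140^1 ≡ 140 (mod 223)
140^2 = (140^1)^2 ≡ 140^2 = 19600 ≡ 199 (mod 223)
140^4 = (140^2)^2 ≡ 199^2 = 39601 ≡ 130 (mod 223)
140^8 = (140^4)^2 ≡ 130^2 = 16900 ≡ 175 (mod 223)
140^16 = (140^8)^2 ≡ 175^2 = 30625 ≡ 74 (mod 223)
140^19 = 140^16 · 140^2 · 140^1 ≡ 74 · 199 · 140 ≡ 5 (mod 223).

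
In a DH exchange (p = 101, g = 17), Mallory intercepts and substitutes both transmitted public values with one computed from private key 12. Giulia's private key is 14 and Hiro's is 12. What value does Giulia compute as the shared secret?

36

Giulia receives Mallory's public value M = 17^12 mod 101 instead of the honest one.
17^1 ≡ 17 (mod 101)
17^2 = (17^1)^2 ≡ 17^2 = 289 ≡ 87 (mod 101)
17^4 = (17^2)^2 ≡ 87^2 = 7569 ≡ 95 (mod 101)
17^8 = (17^4)^2 ≡ 95^2 = 9025 ≡ 36 (mod 101)
17^12 = 17^8 · 17^4 ≡ 36 · 95 ≡ 87 (mod 101).
So M = 87. Giulia computes K = M^14 mod 101.
87^1 ≡ 87 (mod 101)
87^2 = (87^1)^2 ≡ 87^2 = 7569 ≡ 95 (mod 101)
87^4 = (87^2)^2 ≡ 95^2 = 9025 ≡ 36 (mod 101)
87^8 = (87^4)^2 ≡ 36^2 = 1296 ≡ 84 (mod 101)
87^14 = 87^8 · 87^4 · 87^2 ≡ 84 · 36 · 95 ≡ 36 (mod 101).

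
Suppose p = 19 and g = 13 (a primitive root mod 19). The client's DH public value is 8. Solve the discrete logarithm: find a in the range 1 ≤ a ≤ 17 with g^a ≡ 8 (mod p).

15

Try successive powers of 13 modulo 19:
13^1 ≡ 13
13^2 ≡ 17
13^3 ≡ 12
13^4 ≡ 4
13^5 ≡ 14
13^6 ≡ 11
13^7 ≡ 10
13^8 ≡ 16
13^9 ≡ 18
13^10 ≡ 6
13^11 ≡ 2
13^12 ≡ 7
13^13 ≡ 15
13^14 ≡ 5
13^15 ≡ 8
Found: a = 15.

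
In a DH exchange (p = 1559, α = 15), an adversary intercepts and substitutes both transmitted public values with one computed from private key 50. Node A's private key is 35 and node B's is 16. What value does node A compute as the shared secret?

125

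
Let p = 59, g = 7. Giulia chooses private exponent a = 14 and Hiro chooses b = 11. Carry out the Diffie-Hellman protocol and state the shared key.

26

Giulia sends A = g^a mod p = 7^14 mod 59.
7^1 ≡ 7 (mod 59)
7^2 = (7^1)^2 ≡ 7^2 = 49 ≡ 49 (mod 59)
7^4 = (7^2)^2 ≡ 49^2 = 2401 ≡ 41 (mod 59)
7^8 = (7^4)^2 ≡ 41^2 = 1681 ≡ 29 (mod 59)
7^14 = 7^8 · 7^4 · 7^2 ≡ 29 · 41 · 49 ≡ 28 (mod 59).
So A = 28. Hiro then computes K = A^b mod p = 28^11 mod 59.
28^1 ≡ 28 (mod 59)
28^2 = (28^1)^2 ≡ 28^2 = 784 ≡ 17 (mod 59)
28^4 = (28^2)^2 ≡ 17^2 = 289 ≡ 53 (mod 59)
28^8 = (28^4)^2 ≡ 53^2 = 2809 ≡ 36 (mod 59)
28^11 = 28^8 · 28^2 · 28^1 ≡ 36 · 17 · 28 ≡ 26 (mod 59).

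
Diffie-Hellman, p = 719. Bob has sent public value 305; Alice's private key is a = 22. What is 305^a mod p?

135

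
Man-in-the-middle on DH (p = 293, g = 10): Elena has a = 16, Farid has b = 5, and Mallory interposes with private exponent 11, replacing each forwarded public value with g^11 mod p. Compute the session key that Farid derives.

209

Farid receives Mallory's public value M = 10^11 mod 293 instead of the honest one.
10^1 ≡ 10 (mod 293)
10^2 = (10^1)^2 ≡ 10^2 = 100 ≡ 100 (mod 293)
10^4 = (10^2)^2 ≡ 100^2 = 10000 ≡ 38 (mod 293)
10^8 = (10^4)^2 ≡ 38^2 = 1444 ≡ 272 (mod 293)
10^11 = 10^8 · 10^2 · 10^1 ≡ 272 · 100 · 10 ≡ 96 (mod 293).
So M = 96. Farid computes K = M^5 mod 293.
96^1 ≡ 96 (mod 293)
96^2 = (96^1)^2 ≡ 96^2 = 9216 ≡ 133 (mod 293)
96^4 = (96^2)^2 ≡ 133^2 = 17689 ≡ 109 (mod 293)
96^5 = 96^4 · 96^1 ≡ 109 · 96 ≡ 209 (mod 293).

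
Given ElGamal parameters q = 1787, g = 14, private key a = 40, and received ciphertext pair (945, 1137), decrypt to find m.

684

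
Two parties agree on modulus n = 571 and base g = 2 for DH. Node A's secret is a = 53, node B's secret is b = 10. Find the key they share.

Node B sends B = g^b mod n = 2^10 mod 571.
2^1 ≡ 2 (mod 571)
2^2 = (2^1)^2 ≡ 2^2 = 4 ≡ 4 (mod 571)
2^4 = (2^2)^2 ≡ 4^2 = 16 ≡ 16 (mod 571)
2^8 = (2^4)^2 ≡ 16^2 = 256 ≡ 256 (mod 571)
2^10 = 2^8 · 2^2 ≡ 256 · 4 ≡ 453 (mod 571).
So B = 453. Node A then computes K = B^a mod n = 453^53 mod 571.
453^1 ≡ 453 (mod 571)
453^2 = (453^1)^2 ≡ 453^2 = 205209 ≡ 220 (mod 571)
453^4 = (453^2)^2 ≡ 220^2 = 48400 ≡ 436 (mod 571)
453^8 = (453^4)^2 ≡ 436^2 = 190096 ≡ 524 (mod 571)
453^16 = (453^8)^2 ≡ 524^2 = 274576 ≡ 496 (mod 571)
453^32 = (453^16)^2 ≡ 496^2 = 246016 ≡ 486 (mod 571)
453^53 = 453^32 · 453^16 · 453^4 · 453^1 ≡ 486 · 496 · 436 · 453 ≡ 258 (mod 571).

258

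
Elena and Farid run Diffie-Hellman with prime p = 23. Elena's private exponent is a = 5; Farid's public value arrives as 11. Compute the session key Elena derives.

Shared key K = 11^5 mod 23.
11^1 ≡ 11 (mod 23)
11^2 = (11^1)^2 ≡ 11^2 = 121 ≡ 6 (mod 23)
11^4 = (11^2)^2 ≡ 6^2 = 36 ≡ 13 (mod 23)
11^5 = 11^4 · 11^1 ≡ 13 · 11 ≡ 5 (mod 23).

5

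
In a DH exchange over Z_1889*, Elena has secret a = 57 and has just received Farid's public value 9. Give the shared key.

449

Shared key K = 9^57 mod 1889.
9^1 ≡ 9 (mod 1889)
9^2 = (9^1)^2 ≡ 9^2 = 81 ≡ 81 (mod 1889)
9^4 = (9^2)^2 ≡ 81^2 = 6561 ≡ 894 (mod 1889)
9^8 = (9^4)^2 ≡ 894^2 = 799236 ≡ 189 (mod 1889)
9^16 = (9^8)^2 ≡ 189^2 = 35721 ≡ 1719 (mod 1889)
9^32 = (9^16)^2 ≡ 1719^2 = 2954961 ≡ 565 (mod 1889)
9^57 = 9^32 · 9^16 · 9^8 · 9^1 ≡ 565 · 1719 · 189 · 9 ≡ 449 (mod 1889).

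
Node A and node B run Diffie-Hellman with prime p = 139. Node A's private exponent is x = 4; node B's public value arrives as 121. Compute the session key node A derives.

Shared key K = 121^4 mod 139.
121^1 ≡ 121 (mod 139)
121^2 = (121^1)^2 ≡ 121^2 = 14641 ≡ 46 (mod 139)
121^4 = (121^2)^2 ≡ 46^2 = 2116 ≡ 31 (mod 139)

31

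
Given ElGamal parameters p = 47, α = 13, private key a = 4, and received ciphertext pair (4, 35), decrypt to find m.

33

Shared mask s = c₁^a mod p = 4^4 mod 47.
4^1 ≡ 4 (mod 47)
4^2 = (4^1)^2 ≡ 4^2 = 16 ≡ 16 (mod 47)
4^4 = (4^2)^2 ≡ 16^2 = 256 ≡ 21 (mod 47)
So s = 21; s⁻¹ ≡ 9 (mod 47).
m = c₂ · s⁻¹ mod 47 = 35 · 9 mod 47 = 33.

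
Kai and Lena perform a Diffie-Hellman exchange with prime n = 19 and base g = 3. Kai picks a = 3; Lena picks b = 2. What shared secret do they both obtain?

Lena sends B = g^b mod n = 3^2 mod 19.
3^1 ≡ 3 (mod 19)
3^2 = (3^1)^2 ≡ 3^2 = 9 ≡ 9 (mod 19)
So B = 9. Kai then computes K = B^a mod n = 9^3 mod 19.
9^1 ≡ 9 (mod 19)
9^2 = (9^1)^2 ≡ 9^2 = 81 ≡ 5 (mod 19)
9^3 = 9^2 · 9^1 ≡ 5 · 9 ≡ 7 (mod 19).

7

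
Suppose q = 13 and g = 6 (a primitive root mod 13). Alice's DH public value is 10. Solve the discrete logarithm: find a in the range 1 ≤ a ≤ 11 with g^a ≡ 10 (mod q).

Try successive powers of 6 modulo 13:
6^1 ≡ 6
6^2 ≡ 10
Found: a = 2.

2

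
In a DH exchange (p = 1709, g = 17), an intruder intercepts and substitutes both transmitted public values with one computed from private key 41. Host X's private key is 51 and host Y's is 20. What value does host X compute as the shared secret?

1447

Host X receives an intruder's public value M = 17^41 mod 1709 instead of the honest one.
17^1 ≡ 17 (mod 1709)
17^2 = (17^1)^2 ≡ 17^2 = 289 ≡ 289 (mod 1709)
17^4 = (17^2)^2 ≡ 289^2 = 83521 ≡ 1489 (mod 1709)
17^8 = (17^4)^2 ≡ 1489^2 = 2217121 ≡ 548 (mod 1709)
17^16 = (17^8)^2 ≡ 548^2 = 300304 ≡ 1229 (mod 1709)
17^32 = (17^16)^2 ≡ 1229^2 = 1510441 ≡ 1394 (mod 1709)
17^41 = 17^32 · 17^8 · 17^1 ≡ 1394 · 548 · 17 ≡ 1522 (mod 1709).
So M = 1522. Host X computes K = M^51 mod 1709.
1522^1 ≡ 1522 (mod 1709)
1522^2 = (1522^1)^2 ≡ 1522^2 = 2316484 ≡ 789 (mod 1709)
1522^4 = (1522^2)^2 ≡ 789^2 = 622521 ≡ 445 (mod 1709)
1522^8 = (1522^4)^2 ≡ 445^2 = 198025 ≡ 1490 (mod 1709)
1522^16 = (1522^8)^2 ≡ 1490^2 = 2220100 ≡ 109 (mod 1709)
1522^32 = (1522^16)^2 ≡ 109^2 = 11881 ≡ 1627 (mod 1709)
1522^51 = 1522^32 · 1522^16 · 1522^2 · 1522^1 ≡ 1627 · 109 · 789 · 1522 ≡ 1447 (mod 1709).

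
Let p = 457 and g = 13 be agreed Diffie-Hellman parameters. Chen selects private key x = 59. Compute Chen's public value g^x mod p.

Public value = 13^59 mod 457.
13^1 ≡ 13 (mod 457)
13^2 = (13^1)^2 ≡ 13^2 = 169 ≡ 169 (mod 457)
13^4 = (13^2)^2 ≡ 169^2 = 28561 ≡ 227 (mod 457)
13^8 = (13^4)^2 ≡ 227^2 = 51529 ≡ 345 (mod 457)
13^16 = (13^8)^2 ≡ 345^2 = 119025 ≡ 205 (mod 457)
13^32 = (13^16)^2 ≡ 205^2 = 42025 ≡ 438 (mod 457)
13^59 = 13^32 · 13^16 · 13^8 · 13^2 · 13^1 ≡ 438 · 205 · 345 · 169 · 13 ≡ 251 (mod 457).

251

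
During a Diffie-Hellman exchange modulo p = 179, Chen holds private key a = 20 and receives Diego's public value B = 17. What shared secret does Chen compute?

52

Shared key K = 17^20 mod 179.
17^1 ≡ 17 (mod 179)
17^2 = (17^1)^2 ≡ 17^2 = 289 ≡ 110 (mod 179)
17^4 = (17^2)^2 ≡ 110^2 = 12100 ≡ 107 (mod 179)
17^8 = (17^4)^2 ≡ 107^2 = 11449 ≡ 172 (mod 179)
17^16 = (17^8)^2 ≡ 172^2 = 29584 ≡ 49 (mod 179)
17^20 = 17^16 · 17^4 ≡ 49 · 107 ≡ 52 (mod 179).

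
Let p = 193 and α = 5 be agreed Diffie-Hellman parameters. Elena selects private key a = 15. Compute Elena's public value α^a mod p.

87

Public value = 5^15 mod 193.
5^1 ≡ 5 (mod 193)
5^2 = (5^1)^2 ≡ 5^2 = 25 ≡ 25 (mod 193)
5^4 = (5^2)^2 ≡ 25^2 = 625 ≡ 46 (mod 193)
5^8 = (5^4)^2 ≡ 46^2 = 2116 ≡ 186 (mod 193)
5^15 = 5^8 · 5^4 · 5^2 · 5^1 ≡ 186 · 46 · 25 · 5 ≡ 87 (mod 193).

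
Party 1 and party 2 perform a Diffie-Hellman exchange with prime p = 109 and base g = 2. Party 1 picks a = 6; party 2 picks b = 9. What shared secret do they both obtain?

108

Party 1 sends A = g^a mod p = 2^6 mod 109.
2^1 ≡ 2 (mod 109)
2^2 = (2^1)^2 ≡ 2^2 = 4 ≡ 4 (mod 109)
2^4 = (2^2)^2 ≡ 4^2 = 16 ≡ 16 (mod 109)
2^6 = 2^4 · 2^2 ≡ 16 · 4 ≡ 64 (mod 109).
So A = 64. Party 2 then computes K = A^b mod p = 64^9 mod 109.
64^1 ≡ 64 (mod 109)
64^2 = (64^1)^2 ≡ 64^2 = 4096 ≡ 63 (mod 109)
64^4 = (64^2)^2 ≡ 63^2 = 3969 ≡ 45 (mod 109)
64^8 = (64^4)^2 ≡ 45^2 = 2025 ≡ 63 (mod 109)
64^9 = 64^8 · 64^1 ≡ 63 · 64 ≡ 108 (mod 109).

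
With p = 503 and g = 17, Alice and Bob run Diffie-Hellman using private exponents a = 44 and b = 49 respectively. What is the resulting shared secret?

Alice sends A = g^a mod p = 17^44 mod 503.
17^1 ≡ 17 (mod 503)
17^2 = (17^1)^2 ≡ 17^2 = 289 ≡ 289 (mod 503)
17^4 = (17^2)^2 ≡ 289^2 = 83521 ≡ 23 (mod 503)
17^8 = (17^4)^2 ≡ 23^2 = 529 ≡ 26 (mod 503)
17^16 = (17^8)^2 ≡ 26^2 = 676 ≡ 173 (mod 503)
17^32 = (17^16)^2 ≡ 173^2 = 29929 ≡ 252 (mod 503)
17^44 = 17^32 · 17^8 · 17^4 ≡ 252 · 26 · 23 ≡ 299 (mod 503).
So A = 299. Bob then computes K = A^b mod p = 299^49 mod 503.
299^1 ≡ 299 (mod 503)
299^2 = (299^1)^2 ≡ 299^2 = 89401 ≡ 370 (mod 503)
299^4 = (299^2)^2 ≡ 370^2 = 136900 ≡ 84 (mod 503)
299^8 = (299^4)^2 ≡ 84^2 = 7056 ≡ 14 (mod 503)
299^16 = (299^8)^2 ≡ 14^2 = 196 ≡ 196 (mod 503)
299^32 = (299^16)^2 ≡ 196^2 = 38416 ≡ 188 (mod 503)
299^49 = 299^32 · 299^16 · 299^1 ≡ 188 · 196 · 299 ≡ 343 (mod 503).

343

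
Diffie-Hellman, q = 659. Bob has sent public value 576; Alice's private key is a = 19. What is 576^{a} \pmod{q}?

Shared key K = 576^19 mod 659.
576^1 ≡ 576 (mod 659)
576^2 = (576^1)^2 ≡ 576^2 = 331776 ≡ 299 (mod 659)
576^4 = (576^2)^2 ≡ 299^2 = 89401 ≡ 436 (mod 659)
576^8 = (576^4)^2 ≡ 436^2 = 190096 ≡ 304 (mod 659)
576^16 = (576^8)^2 ≡ 304^2 = 92416 ≡ 156 (mod 659)
576^19 = 576^16 · 576^2 · 576^1 ≡ 156 · 299 · 576 ≡ 173 (mod 659).

173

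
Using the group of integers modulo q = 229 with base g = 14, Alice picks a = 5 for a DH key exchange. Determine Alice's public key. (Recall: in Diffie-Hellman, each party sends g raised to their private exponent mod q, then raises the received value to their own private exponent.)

132

Public value = 14^5 mod 229.
14^1 ≡ 14 (mod 229)
14^2 = (14^1)^2 ≡ 14^2 = 196 ≡ 196 (mod 229)
14^4 = (14^2)^2 ≡ 196^2 = 38416 ≡ 173 (mod 229)
14^5 = 14^4 · 14^1 ≡ 173 · 14 ≡ 132 (mod 229).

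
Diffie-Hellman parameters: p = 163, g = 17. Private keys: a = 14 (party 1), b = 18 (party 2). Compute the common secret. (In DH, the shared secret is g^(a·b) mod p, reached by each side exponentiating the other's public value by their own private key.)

58

Party 2 sends B = g^b mod p = 17^18 mod 163.
17^1 ≡ 17 (mod 163)
17^2 = (17^1)^2 ≡ 17^2 = 289 ≡ 126 (mod 163)
17^4 = (17^2)^2 ≡ 126^2 = 15876 ≡ 65 (mod 163)
17^8 = (17^4)^2 ≡ 65^2 = 4225 ≡ 150 (mod 163)
17^16 = (17^8)^2 ≡ 150^2 = 22500 ≡ 6 (mod 163)
17^18 = 17^16 · 17^2 ≡ 6 · 126 ≡ 104 (mod 163).
So B = 104. Party 1 then computes K = B^a mod p = 104^14 mod 163.
104^1 ≡ 104 (mod 163)
104^2 = (104^1)^2 ≡ 104^2 = 10816 ≡ 58 (mod 163)
104^4 = (104^2)^2 ≡ 58^2 = 3364 ≡ 104 (mod 163)
104^8 = (104^4)^2 ≡ 104^2 = 10816 ≡ 58 (mod 163)
104^14 = 104^8 · 104^4 · 104^2 ≡ 58 · 104 · 58 ≡ 58 (mod 163).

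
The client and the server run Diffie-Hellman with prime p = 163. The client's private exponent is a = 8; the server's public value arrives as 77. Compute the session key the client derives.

Shared key K = 77^8 mod 163.
77^1 ≡ 77 (mod 163)
77^2 = (77^1)^2 ≡ 77^2 = 5929 ≡ 61 (mod 163)
77^4 = (77^2)^2 ≡ 61^2 = 3721 ≡ 135 (mod 163)
77^8 = (77^4)^2 ≡ 135^2 = 18225 ≡ 132 (mod 163)

132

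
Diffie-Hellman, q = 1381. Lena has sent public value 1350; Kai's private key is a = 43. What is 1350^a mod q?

778

Shared key K = 1350^43 mod 1381.
1350^1 ≡ 1350 (mod 1381)
1350^2 = (1350^1)^2 ≡ 1350^2 = 1822500 ≡ 961 (mod 1381)
1350^4 = (1350^2)^2 ≡ 961^2 = 923521 ≡ 1013 (mod 1381)
1350^8 = (1350^4)^2 ≡ 1013^2 = 1026169 ≡ 86 (mod 1381)
1350^16 = (1350^8)^2 ≡ 86^2 = 7396 ≡ 491 (mod 1381)
1350^32 = (1350^16)^2 ≡ 491^2 = 241081 ≡ 787 (mod 1381)
1350^43 = 1350^32 · 1350^8 · 1350^2 · 1350^1 ≡ 787 · 86 · 961 · 1350 ≡ 778 (mod 1381).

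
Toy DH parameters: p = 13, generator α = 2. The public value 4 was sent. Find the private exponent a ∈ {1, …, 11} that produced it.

Try successive powers of 2 modulo 13:
2^1 ≡ 2
2^2 ≡ 4
Found: a = 2.

2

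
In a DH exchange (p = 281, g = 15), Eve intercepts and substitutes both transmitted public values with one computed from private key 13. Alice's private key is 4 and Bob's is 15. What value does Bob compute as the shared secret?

275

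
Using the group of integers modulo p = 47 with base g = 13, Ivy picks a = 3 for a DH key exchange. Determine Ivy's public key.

35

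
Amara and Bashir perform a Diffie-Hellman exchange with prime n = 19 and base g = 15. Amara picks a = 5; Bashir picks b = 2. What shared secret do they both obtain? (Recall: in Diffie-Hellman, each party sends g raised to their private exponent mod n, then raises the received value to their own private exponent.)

Amara sends A = g^a mod n = 15^5 mod 19.
15^1 ≡ 15 (mod 19)
15^2 = (15^1)^2 ≡ 15^2 = 225 ≡ 16 (mod 19)
15^4 = (15^2)^2 ≡ 16^2 = 256 ≡ 9 (mod 19)
15^5 = 15^4 · 15^1 ≡ 9 · 15 ≡ 2 (mod 19).
So A = 2. Bashir then computes K = A^b mod n = 2^2 mod 19.
2^1 ≡ 2 (mod 19)
2^2 = (2^1)^2 ≡ 2^2 = 4 ≡ 4 (mod 19)

4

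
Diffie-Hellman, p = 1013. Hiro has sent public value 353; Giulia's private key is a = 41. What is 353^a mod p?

820

Shared key K = 353^41 mod 1013.
353^1 ≡ 353 (mod 1013)
353^2 = (353^1)^2 ≡ 353^2 = 124609 ≡ 10 (mod 1013)
353^4 = (353^2)^2 ≡ 10^2 = 100 ≡ 100 (mod 1013)
353^8 = (353^4)^2 ≡ 100^2 = 10000 ≡ 883 (mod 1013)
353^16 = (353^8)^2 ≡ 883^2 = 779689 ≡ 692 (mod 1013)
353^32 = (353^16)^2 ≡ 692^2 = 478864 ≡ 728 (mod 1013)
353^41 = 353^32 · 353^8 · 353^1 ≡ 728 · 883 · 353 ≡ 820 (mod 1013).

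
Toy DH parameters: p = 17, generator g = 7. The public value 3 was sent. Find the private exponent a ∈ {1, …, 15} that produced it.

3

Try successive powers of 7 modulo 17:
7^1 ≡ 7
7^2 ≡ 15
7^3 ≡ 3
Found: a = 3.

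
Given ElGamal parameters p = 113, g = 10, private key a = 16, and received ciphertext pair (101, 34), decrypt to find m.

92

Shared mask s = c₁^a mod p = 101^16 mod 113.
101^1 ≡ 101 (mod 113)
101^2 = (101^1)^2 ≡ 101^2 = 10201 ≡ 31 (mod 113)
101^4 = (101^2)^2 ≡ 31^2 = 961 ≡ 57 (mod 113)
101^8 = (101^4)^2 ≡ 57^2 = 3249 ≡ 85 (mod 113)
101^16 = (101^8)^2 ≡ 85^2 = 7225 ≡ 106 (mod 113)
So s = 106; s⁻¹ ≡ 16 (mod 113).
m = c₂ · s⁻¹ mod 113 = 34 · 16 mod 113 = 92.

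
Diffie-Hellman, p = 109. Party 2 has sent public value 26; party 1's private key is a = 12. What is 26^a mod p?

66

Shared key K = 26^12 mod 109.
26^1 ≡ 26 (mod 109)
26^2 = (26^1)^2 ≡ 26^2 = 676 ≡ 22 (mod 109)
26^4 = (26^2)^2 ≡ 22^2 = 484 ≡ 48 (mod 109)
26^8 = (26^4)^2 ≡ 48^2 = 2304 ≡ 15 (mod 109)
26^12 = 26^8 · 26^4 ≡ 15 · 48 ≡ 66 (mod 109).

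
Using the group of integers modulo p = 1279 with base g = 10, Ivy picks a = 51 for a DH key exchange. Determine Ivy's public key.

Public value = 10^51 mod 1279.
10^1 ≡ 10 (mod 1279)
10^2 = (10^1)^2 ≡ 10^2 = 100 ≡ 100 (mod 1279)
10^4 = (10^2)^2 ≡ 100^2 = 10000 ≡ 1047 (mod 1279)
10^8 = (10^4)^2 ≡ 1047^2 = 1096209 ≡ 106 (mod 1279)
10^16 = (10^8)^2 ≡ 106^2 = 11236 ≡ 1004 (mod 1279)
10^32 = (10^16)^2 ≡ 1004^2 = 1008016 ≡ 164 (mod 1279)
10^51 = 10^32 · 10^16 · 10^2 · 10^1 ≡ 164 · 1004 · 100 · 10 ≡ 98 (mod 1279).

98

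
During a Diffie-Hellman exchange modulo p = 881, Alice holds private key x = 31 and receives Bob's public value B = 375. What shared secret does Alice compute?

Shared key K = 375^31 mod 881.
375^1 ≡ 375 (mod 881)
375^2 = (375^1)^2 ≡ 375^2 = 140625 ≡ 546 (mod 881)
375^4 = (375^2)^2 ≡ 546^2 = 298116 ≡ 338 (mod 881)
375^8 = (375^4)^2 ≡ 338^2 = 114244 ≡ 595 (mod 881)
375^16 = (375^8)^2 ≡ 595^2 = 354025 ≡ 744 (mod 881)
375^31 = 375^16 · 375^8 · 375^4 · 375^2 · 375^1 ≡ 744 · 595 · 338 · 546 · 375 ≡ 581 (mod 881).

581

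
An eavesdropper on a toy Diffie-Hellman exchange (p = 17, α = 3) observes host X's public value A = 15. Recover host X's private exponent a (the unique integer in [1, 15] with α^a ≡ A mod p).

Try successive powers of 3 modulo 17:
3^1 ≡ 3
3^2 ≡ 9
3^3 ≡ 10
3^4 ≡ 13
3^5 ≡ 5
3^6 ≡ 15
Found: a = 6.

6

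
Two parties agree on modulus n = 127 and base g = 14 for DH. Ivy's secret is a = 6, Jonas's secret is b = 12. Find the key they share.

Ivy sends A = g^a mod n = 14^6 mod 127.
14^1 ≡ 14 (mod 127)
14^2 = (14^1)^2 ≡ 14^2 = 196 ≡ 69 (mod 127)
14^4 = (14^2)^2 ≡ 69^2 = 4761 ≡ 62 (mod 127)
14^6 = 14^4 · 14^2 ≡ 62 · 69 ≡ 87 (mod 127).
So A = 87. Jonas then computes K = A^b mod n = 87^12 mod 127.
87^1 ≡ 87 (mod 127)
87^2 = (87^1)^2 ≡ 87^2 = 7569 ≡ 76 (mod 127)
87^4 = (87^2)^2 ≡ 76^2 = 5776 ≡ 61 (mod 127)
87^8 = (87^4)^2 ≡ 61^2 = 3721 ≡ 38 (mod 127)
87^12 = 87^8 · 87^4 ≡ 38 · 61 ≡ 32 (mod 127).

32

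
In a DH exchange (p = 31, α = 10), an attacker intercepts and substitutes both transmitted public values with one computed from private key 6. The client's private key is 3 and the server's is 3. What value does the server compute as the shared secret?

The server receives an attacker's public value M = 10^6 mod 31 instead of the honest one.
10^1 ≡ 10 (mod 31)
10^2 = (10^1)^2 ≡ 10^2 = 100 ≡ 7 (mod 31)
10^4 = (10^2)^2 ≡ 7^2 = 49 ≡ 18 (mod 31)
10^6 = 10^4 · 10^2 ≡ 18 · 7 ≡ 2 (mod 31).
So M = 2. The server computes K = M^3 mod 31.
2^1 ≡ 2 (mod 31)
2^2 = (2^1)^2 ≡ 2^2 = 4 ≡ 4 (mod 31)
2^3 = 2^2 · 2^1 ≡ 4 · 2 ≡ 8 (mod 31).

8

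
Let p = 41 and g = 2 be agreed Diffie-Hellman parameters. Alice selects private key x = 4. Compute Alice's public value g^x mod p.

16

Public value = 2^4 mod 41.
2^1 ≡ 2 (mod 41)
2^2 = (2^1)^2 ≡ 2^2 = 4 ≡ 4 (mod 41)
2^4 = (2^2)^2 ≡ 4^2 = 16 ≡ 16 (mod 41)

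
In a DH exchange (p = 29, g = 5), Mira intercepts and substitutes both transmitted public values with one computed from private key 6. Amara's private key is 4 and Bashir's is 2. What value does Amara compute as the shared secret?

Amara receives Mira's public value M = 5^6 mod 29 instead of the honest one.
5^1 ≡ 5 (mod 29)
5^2 = (5^1)^2 ≡ 5^2 = 25 ≡ 25 (mod 29)
5^4 = (5^2)^2 ≡ 25^2 = 625 ≡ 16 (mod 29)
5^6 = 5^4 · 5^2 ≡ 16 · 25 ≡ 23 (mod 29).
So M = 23. Amara computes K = M^4 mod 29.
23^1 ≡ 23 (mod 29)
23^2 = (23^1)^2 ≡ 23^2 = 529 ≡ 7 (mod 29)
23^4 = (23^2)^2 ≡ 7^2 = 49 ≡ 20 (mod 29)

20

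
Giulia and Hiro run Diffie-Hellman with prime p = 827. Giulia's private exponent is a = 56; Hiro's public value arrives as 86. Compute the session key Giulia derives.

Shared key K = 86^56 mod 827.
86^1 ≡ 86 (mod 827)
86^2 = (86^1)^2 ≡ 86^2 = 7396 ≡ 780 (mod 827)
86^4 = (86^2)^2 ≡ 780^2 = 608400 ≡ 555 (mod 827)
86^8 = (86^4)^2 ≡ 555^2 = 308025 ≡ 381 (mod 827)
86^16 = (86^8)^2 ≡ 381^2 = 145161 ≡ 436 (mod 827)
86^32 = (86^16)^2 ≡ 436^2 = 190096 ≡ 713 (mod 827)
86^56 = 86^32 · 86^16 · 86^8 ≡ 713 · 436 · 381 ≡ 249 (mod 827).

249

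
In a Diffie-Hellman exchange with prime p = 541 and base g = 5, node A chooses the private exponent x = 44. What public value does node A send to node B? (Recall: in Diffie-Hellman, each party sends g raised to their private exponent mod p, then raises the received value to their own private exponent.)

Public value = 5^44 mod 541.
5^1 ≡ 5 (mod 541)
5^2 = (5^1)^2 ≡ 5^2 = 25 ≡ 25 (mod 541)
5^4 = (5^2)^2 ≡ 25^2 = 625 ≡ 84 (mod 541)
5^8 = (5^4)^2 ≡ 84^2 = 7056 ≡ 23 (mod 541)
5^16 = (5^8)^2 ≡ 23^2 = 529 ≡ 529 (mod 541)
5^32 = (5^16)^2 ≡ 529^2 = 279841 ≡ 144 (mod 541)
5^44 = 5^32 · 5^8 · 5^4 ≡ 144 · 23 · 84 ≡ 134 (mod 541).

134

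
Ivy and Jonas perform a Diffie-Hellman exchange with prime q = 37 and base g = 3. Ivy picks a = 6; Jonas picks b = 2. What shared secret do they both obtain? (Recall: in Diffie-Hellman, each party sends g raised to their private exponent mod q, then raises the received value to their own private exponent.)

Jonas sends B = g^b mod q = 3^2 mod 37.
3^1 ≡ 3 (mod 37)
3^2 = (3^1)^2 ≡ 3^2 = 9 ≡ 9 (mod 37)
So B = 9. Ivy then computes K = B^a mod q = 9^6 mod 37.
9^1 ≡ 9 (mod 37)
9^2 = (9^1)^2 ≡ 9^2 = 81 ≡ 7 (mod 37)
9^4 = (9^2)^2 ≡ 7^2 = 49 ≡ 12 (mod 37)
9^6 = 9^4 · 9^2 ≡ 12 · 7 ≡ 10 (mod 37).

10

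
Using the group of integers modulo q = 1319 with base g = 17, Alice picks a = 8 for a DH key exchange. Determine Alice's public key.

392

Public value = 17^8 mod 1319.
17^1 ≡ 17 (mod 1319)
17^2 = (17^1)^2 ≡ 17^2 = 289 ≡ 289 (mod 1319)
17^4 = (17^2)^2 ≡ 289^2 = 83521 ≡ 424 (mod 1319)
17^8 = (17^4)^2 ≡ 424^2 = 179776 ≡ 392 (mod 1319)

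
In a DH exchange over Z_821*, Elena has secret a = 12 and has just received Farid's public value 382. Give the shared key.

Shared key K = 382^12 mod 821.
382^1 ≡ 382 (mod 821)
382^2 = (382^1)^2 ≡ 382^2 = 145924 ≡ 607 (mod 821)
382^4 = (382^2)^2 ≡ 607^2 = 368449 ≡ 641 (mod 821)
382^8 = (382^4)^2 ≡ 641^2 = 410881 ≡ 381 (mod 821)
382^12 = 382^8 · 382^4 ≡ 381 · 641 ≡ 384 (mod 821).

384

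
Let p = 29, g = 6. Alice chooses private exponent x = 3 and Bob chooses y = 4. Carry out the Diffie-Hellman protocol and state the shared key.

25

Alice sends A = g^x mod p = 6^3 mod 29.
6^1 ≡ 6 (mod 29)
6^2 = (6^1)^2 ≡ 6^2 = 36 ≡ 7 (mod 29)
6^3 = 6^2 · 6^1 ≡ 7 · 6 ≡ 13 (mod 29).
So A = 13. Bob then computes K = A^y mod p = 13^4 mod 29.
13^1 ≡ 13 (mod 29)
13^2 = (13^1)^2 ≡ 13^2 = 169 ≡ 24 (mod 29)
13^4 = (13^2)^2 ≡ 24^2 = 576 ≡ 25 (mod 29)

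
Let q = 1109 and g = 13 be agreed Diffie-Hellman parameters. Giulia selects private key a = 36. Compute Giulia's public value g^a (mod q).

Public value = 13^36 (mod 1109).
13^1 ≡ 13 (mod 1109)
13^2 = (13^1)^2 ≡ 13^2 = 169 ≡ 169 (mod 1109)
13^4 = (13^2)^2 ≡ 169^2 = 28561 ≡ 836 (mod 1109)
13^8 = (13^4)^2 ≡ 836^2 = 698896 ≡ 226 (mod 1109)
13^16 = (13^8)^2 ≡ 226^2 = 51076 ≡ 62 (mod 1109)
13^32 = (13^16)^2 ≡ 62^2 = 3844 ≡ 517 (mod 1109)
13^36 = 13^32 · 13^4 ≡ 517 · 836 ≡ 811 (mod 1109).

811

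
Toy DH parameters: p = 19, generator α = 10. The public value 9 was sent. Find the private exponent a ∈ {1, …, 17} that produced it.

10

Try successive powers of 10 modulo 19:
10^1 ≡ 10
10^2 ≡ 5
10^3 ≡ 12
10^4 ≡ 6
10^5 ≡ 3
10^6 ≡ 11
10^7 ≡ 15
10^8 ≡ 17
10^9 ≡ 18
10^10 ≡ 9
Found: a = 10.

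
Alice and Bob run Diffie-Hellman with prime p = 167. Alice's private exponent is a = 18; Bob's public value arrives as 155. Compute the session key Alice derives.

Shared key K = 155^18 mod 167.
155^1 ≡ 155 (mod 167)
155^2 = (155^1)^2 ≡ 155^2 = 24025 ≡ 144 (mod 167)
155^4 = (155^2)^2 ≡ 144^2 = 20736 ≡ 28 (mod 167)
155^8 = (155^4)^2 ≡ 28^2 = 784 ≡ 116 (mod 167)
155^16 = (155^8)^2 ≡ 116^2 = 13456 ≡ 96 (mod 167)
155^18 = 155^16 · 155^2 ≡ 96 · 144 ≡ 130 (mod 167).

130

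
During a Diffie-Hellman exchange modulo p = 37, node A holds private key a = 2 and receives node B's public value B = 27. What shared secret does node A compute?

Shared key K = 27^2 mod 37.
27^1 ≡ 27 (mod 37)
27^2 = (27^1)^2 ≡ 27^2 = 729 ≡ 26 (mod 37)

26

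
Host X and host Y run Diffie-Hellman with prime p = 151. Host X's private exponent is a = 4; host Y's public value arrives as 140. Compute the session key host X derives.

Shared key K = 140^4 mod 151.
140^1 ≡ 140 (mod 151)
140^2 = (140^1)^2 ≡ 140^2 = 19600 ≡ 121 (mod 151)
140^4 = (140^2)^2 ≡ 121^2 = 14641 ≡ 145 (mod 151)

145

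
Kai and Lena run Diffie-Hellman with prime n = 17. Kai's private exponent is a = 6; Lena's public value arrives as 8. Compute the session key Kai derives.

Shared key K = 8^6 mod 17.
8^1 ≡ 8 (mod 17)
8^2 = (8^1)^2 ≡ 8^2 = 64 ≡ 13 (mod 17)
8^4 = (8^2)^2 ≡ 13^2 = 169 ≡ 16 (mod 17)
8^6 = 8^4 · 8^2 ≡ 16 · 13 ≡ 4 (mod 17).

4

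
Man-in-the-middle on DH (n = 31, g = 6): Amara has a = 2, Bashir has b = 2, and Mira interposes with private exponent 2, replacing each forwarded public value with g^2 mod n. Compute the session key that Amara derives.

25

Amara receives Mira's public value M = 6^2 mod 31 instead of the honest one.
6^1 ≡ 6 (mod 31)
6^2 = (6^1)^2 ≡ 6^2 = 36 ≡ 5 (mod 31)
So M = 5. Amara computes K = M^2 mod 31.
5^1 ≡ 5 (mod 31)
5^2 = (5^1)^2 ≡ 5^2 = 25 ≡ 25 (mod 31)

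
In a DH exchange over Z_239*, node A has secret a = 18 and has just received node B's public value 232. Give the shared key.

170

Shared key K = 232^18 mod 239.
232^1 ≡ 232 (mod 239)
232^2 = (232^1)^2 ≡ 232^2 = 53824 ≡ 49 (mod 239)
232^4 = (232^2)^2 ≡ 49^2 = 2401 ≡ 11 (mod 239)
232^8 = (232^4)^2 ≡ 11^2 = 121 ≡ 121 (mod 239)
232^16 = (232^8)^2 ≡ 121^2 = 14641 ≡ 62 (mod 239)
232^18 = 232^16 · 232^2 ≡ 62 · 49 ≡ 170 (mod 239).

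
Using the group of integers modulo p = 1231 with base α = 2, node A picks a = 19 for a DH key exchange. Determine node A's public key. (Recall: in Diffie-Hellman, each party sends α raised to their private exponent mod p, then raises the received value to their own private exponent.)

1113

Public value = 2^19 mod 1231.
2^1 ≡ 2 (mod 1231)
2^2 = (2^1)^2 ≡ 2^2 = 4 ≡ 4 (mod 1231)
2^4 = (2^2)^2 ≡ 4^2 = 16 ≡ 16 (mod 1231)
2^8 = (2^4)^2 ≡ 16^2 = 256 ≡ 256 (mod 1231)
2^16 = (2^8)^2 ≡ 256^2 = 65536 ≡ 293 (mod 1231)
2^19 = 2^16 · 2^2 · 2^1 ≡ 293 · 4 · 2 ≡ 1113 (mod 1231).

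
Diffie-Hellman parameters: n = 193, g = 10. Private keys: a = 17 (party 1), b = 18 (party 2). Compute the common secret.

124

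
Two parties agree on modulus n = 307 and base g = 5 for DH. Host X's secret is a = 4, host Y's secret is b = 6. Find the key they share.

Host Y sends B = g^b mod n = 5^6 mod 307.
5^1 ≡ 5 (mod 307)
5^2 = (5^1)^2 ≡ 5^2 = 25 ≡ 25 (mod 307)
5^4 = (5^2)^2 ≡ 25^2 = 625 ≡ 11 (mod 307)
5^6 = 5^4 · 5^2 ≡ 11 · 25 ≡ 275 (mod 307).
So B = 275. Host X then computes K = B^a mod n = 275^4 mod 307.
275^1 ≡ 275 (mod 307)
275^2 = (275^1)^2 ≡ 275^2 = 75625 ≡ 103 (mod 307)
275^4 = (275^2)^2 ≡ 103^2 = 10609 ≡ 171 (mod 307)

171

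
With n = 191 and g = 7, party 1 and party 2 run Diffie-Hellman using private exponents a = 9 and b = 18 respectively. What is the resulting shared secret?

49

Party 2 sends B = g^b mod n = 7^18 mod 191.
7^1 ≡ 7 (mod 191)
7^2 = (7^1)^2 ≡ 7^2 = 49 ≡ 49 (mod 191)
7^4 = (7^2)^2 ≡ 49^2 = 2401 ≡ 109 (mod 191)
7^8 = (7^4)^2 ≡ 109^2 = 11881 ≡ 39 (mod 191)
7^16 = (7^8)^2 ≡ 39^2 = 1521 ≡ 184 (mod 191)
7^18 = 7^16 · 7^2 ≡ 184 · 49 ≡ 39 (mod 191).
So B = 39. Party 1 then computes K = B^a mod n = 39^9 mod 191.
39^1 ≡ 39 (mod 191)
39^2 = (39^1)^2 ≡ 39^2 = 1521 ≡ 184 (mod 191)
39^4 = (39^2)^2 ≡ 184^2 = 33856 ≡ 49 (mod 191)
39^8 = (39^4)^2 ≡ 49^2 = 2401 ≡ 109 (mod 191)
39^9 = 39^8 · 39^1 ≡ 109 · 39 ≡ 49 (mod 191).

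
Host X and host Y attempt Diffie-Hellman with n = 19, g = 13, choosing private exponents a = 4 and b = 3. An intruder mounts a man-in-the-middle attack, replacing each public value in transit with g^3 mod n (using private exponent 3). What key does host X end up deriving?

7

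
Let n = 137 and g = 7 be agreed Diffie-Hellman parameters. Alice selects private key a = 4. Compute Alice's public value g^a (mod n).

72

Public value = 7^4 (mod 137).
7^1 ≡ 7 (mod 137)
7^2 = (7^1)^2 ≡ 7^2 = 49 ≡ 49 (mod 137)
7^4 = (7^2)^2 ≡ 49^2 = 2401 ≡ 72 (mod 137)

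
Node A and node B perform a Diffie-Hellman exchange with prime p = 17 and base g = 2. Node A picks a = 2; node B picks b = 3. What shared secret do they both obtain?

Node B sends B = g^b mod p = 2^3 mod 17.
2^1 ≡ 2 (mod 17)
2^2 = (2^1)^2 ≡ 2^2 = 4 ≡ 4 (mod 17)
2^3 = 2^2 · 2^1 ≡ 4 · 2 ≡ 8 (mod 17).
So B = 8. Node A then computes K = B^a mod p = 8^2 mod 17.
8^1 ≡ 8 (mod 17)
8^2 = (8^1)^2 ≡ 8^2 = 64 ≡ 13 (mod 17)

13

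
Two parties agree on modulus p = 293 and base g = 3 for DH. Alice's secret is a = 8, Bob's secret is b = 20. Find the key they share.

256

Alice sends A = g^a mod p = 3^8 mod 293.
3^1 ≡ 3 (mod 293)
3^2 = (3^1)^2 ≡ 3^2 = 9 ≡ 9 (mod 293)
3^4 = (3^2)^2 ≡ 9^2 = 81 ≡ 81 (mod 293)
3^8 = (3^4)^2 ≡ 81^2 = 6561 ≡ 115 (mod 293)
So A = 115. Bob then computes K = A^b mod p = 115^20 mod 293.
115^1 ≡ 115 (mod 293)
115^2 = (115^1)^2 ≡ 115^2 = 13225 ≡ 40 (mod 293)
115^4 = (115^2)^2 ≡ 40^2 = 1600 ≡ 135 (mod 293)
115^8 = (115^4)^2 ≡ 135^2 = 18225 ≡ 59 (mod 293)
115^16 = (115^8)^2 ≡ 59^2 = 3481 ≡ 258 (mod 293)
115^20 = 115^16 · 115^4 ≡ 258 · 135 ≡ 256 (mod 293).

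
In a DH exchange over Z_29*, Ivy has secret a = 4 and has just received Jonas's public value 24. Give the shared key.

Shared key K = 24^4 mod 29.
24^1 ≡ 24 (mod 29)
24^2 = (24^1)^2 ≡ 24^2 = 576 ≡ 25 (mod 29)
24^4 = (24^2)^2 ≡ 25^2 = 625 ≡ 16 (mod 29)

16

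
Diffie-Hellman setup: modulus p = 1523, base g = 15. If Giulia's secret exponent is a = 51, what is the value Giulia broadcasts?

Public value = 15^51 (mod 1523).
15^1 ≡ 15 (mod 1523)
15^2 = (15^1)^2 ≡ 15^2 = 225 ≡ 225 (mod 1523)
15^4 = (15^2)^2 ≡ 225^2 = 50625 ≡ 366 (mod 1523)
15^8 = (15^4)^2 ≡ 366^2 = 133956 ≡ 1455 (mod 1523)
15^16 = (15^8)^2 ≡ 1455^2 = 2117025 ≡ 55 (mod 1523)
15^32 = (15^16)^2 ≡ 55^2 = 3025 ≡ 1502 (mod 1523)
15^51 = 15^32 · 15^16 · 15^2 · 15^1 ≡ 1502 · 55 · 225 · 15 ≡ 755 (mod 1523).

755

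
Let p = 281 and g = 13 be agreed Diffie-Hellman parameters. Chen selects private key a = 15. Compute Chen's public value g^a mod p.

37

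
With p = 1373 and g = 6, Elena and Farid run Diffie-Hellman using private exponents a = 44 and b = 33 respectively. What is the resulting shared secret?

889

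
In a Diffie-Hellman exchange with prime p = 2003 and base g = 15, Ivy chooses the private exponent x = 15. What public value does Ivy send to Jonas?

1082

Public value = 15^15 (mod 2003).
15^1 ≡ 15 (mod 2003)
15^2 = (15^1)^2 ≡ 15^2 = 225 ≡ 225 (mod 2003)
15^4 = (15^2)^2 ≡ 225^2 = 50625 ≡ 550 (mod 2003)
15^8 = (15^4)^2 ≡ 550^2 = 302500 ≡ 47 (mod 2003)
15^15 = 15^8 · 15^4 · 15^2 · 15^1 ≡ 47 · 550 · 225 · 15 ≡ 1082 (mod 2003).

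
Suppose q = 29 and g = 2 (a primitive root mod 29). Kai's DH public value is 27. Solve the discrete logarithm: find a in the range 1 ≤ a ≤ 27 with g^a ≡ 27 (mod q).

15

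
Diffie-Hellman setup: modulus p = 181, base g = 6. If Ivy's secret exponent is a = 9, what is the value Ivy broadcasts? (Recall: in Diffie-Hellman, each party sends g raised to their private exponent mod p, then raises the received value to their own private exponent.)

159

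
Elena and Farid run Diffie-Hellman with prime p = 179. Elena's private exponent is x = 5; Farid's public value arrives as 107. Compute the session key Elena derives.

52

Shared key K = 107^5 mod 179.
107^1 ≡ 107 (mod 179)
107^2 = (107^1)^2 ≡ 107^2 = 11449 ≡ 172 (mod 179)
107^4 = (107^2)^2 ≡ 172^2 = 29584 ≡ 49 (mod 179)
107^5 = 107^4 · 107^1 ≡ 49 · 107 ≡ 52 (mod 179).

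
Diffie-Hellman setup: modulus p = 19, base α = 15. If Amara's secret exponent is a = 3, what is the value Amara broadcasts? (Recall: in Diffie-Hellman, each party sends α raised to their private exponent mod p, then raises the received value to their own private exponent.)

12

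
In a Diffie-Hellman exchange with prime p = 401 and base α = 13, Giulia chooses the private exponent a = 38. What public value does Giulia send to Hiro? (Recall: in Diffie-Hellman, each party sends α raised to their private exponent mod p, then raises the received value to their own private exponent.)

50

Public value = 13^38 mod 401.
13^1 ≡ 13 (mod 401)
13^2 = (13^1)^2 ≡ 13^2 = 169 ≡ 169 (mod 401)
13^4 = (13^2)^2 ≡ 169^2 = 28561 ≡ 90 (mod 401)
13^8 = (13^4)^2 ≡ 90^2 = 8100 ≡ 80 (mod 401)
13^16 = (13^8)^2 ≡ 80^2 = 6400 ≡ 385 (mod 401)
13^32 = (13^16)^2 ≡ 385^2 = 148225 ≡ 256 (mod 401)
13^38 = 13^32 · 13^4 · 13^2 ≡ 256 · 90 · 169 ≡ 50 (mod 401).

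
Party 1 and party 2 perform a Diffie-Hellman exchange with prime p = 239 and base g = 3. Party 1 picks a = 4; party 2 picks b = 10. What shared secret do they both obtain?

Party 1 sends A = g^a mod p = 3^4 mod 239.
3^1 ≡ 3 (mod 239)
3^2 = (3^1)^2 ≡ 3^2 = 9 ≡ 9 (mod 239)
3^4 = (3^2)^2 ≡ 9^2 = 81 ≡ 81 (mod 239)
So A = 81. Party 2 then computes K = A^b mod p = 81^10 mod 239.
81^1 ≡ 81 (mod 239)
81^2 = (81^1)^2 ≡ 81^2 = 6561 ≡ 108 (mod 239)
81^4 = (81^2)^2 ≡ 108^2 = 11664 ≡ 192 (mod 239)
81^8 = (81^4)^2 ≡ 192^2 = 36864 ≡ 58 (mod 239)
81^10 = 81^8 · 81^2 ≡ 58 · 108 ≡ 50 (mod 239).

50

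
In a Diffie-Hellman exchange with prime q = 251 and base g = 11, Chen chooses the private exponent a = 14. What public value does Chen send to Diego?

Public value = 11^14 (mod 251).
11^1 ≡ 11 (mod 251)
11^2 = (11^1)^2 ≡ 11^2 = 121 ≡ 121 (mod 251)
11^4 = (11^2)^2 ≡ 121^2 = 14641 ≡ 83 (mod 251)
11^8 = (11^4)^2 ≡ 83^2 = 6889 ≡ 112 (mod 251)
11^14 = 11^8 · 11^4 · 11^2 ≡ 112 · 83 · 121 ≡ 85 (mod 251).

85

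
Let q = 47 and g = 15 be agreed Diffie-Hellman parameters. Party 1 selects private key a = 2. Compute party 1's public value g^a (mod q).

37

Public value = 15^2 (mod 47).
15^1 ≡ 15 (mod 47)
15^2 = (15^1)^2 ≡ 15^2 = 225 ≡ 37 (mod 47)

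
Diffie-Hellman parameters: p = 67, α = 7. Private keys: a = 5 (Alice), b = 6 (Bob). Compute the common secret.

25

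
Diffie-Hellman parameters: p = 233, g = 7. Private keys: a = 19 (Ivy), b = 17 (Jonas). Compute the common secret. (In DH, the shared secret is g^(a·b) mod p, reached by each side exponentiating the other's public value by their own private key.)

205

Jonas sends B = g^b mod p = 7^17 mod 233.
7^1 ≡ 7 (mod 233)
7^2 = (7^1)^2 ≡ 7^2 = 49 ≡ 49 (mod 233)
7^4 = (7^2)^2 ≡ 49^2 = 2401 ≡ 71 (mod 233)
7^8 = (7^4)^2 ≡ 71^2 = 5041 ≡ 148 (mod 233)
7^16 = (7^8)^2 ≡ 148^2 = 21904 ≡ 2 (mod 233)
7^17 = 7^16 · 7^1 ≡ 2 · 7 ≡ 14 (mod 233).
So B = 14. Ivy then computes K = B^a mod p = 14^19 mod 233.
14^1 ≡ 14 (mod 233)
14^2 = (14^1)^2 ≡ 14^2 = 196 ≡ 196 (mod 233)
14^4 = (14^2)^2 ≡ 196^2 = 38416 ≡ 204 (mod 233)
14^8 = (14^4)^2 ≡ 204^2 = 41616 ≡ 142 (mod 233)
14^16 = (14^8)^2 ≡ 142^2 = 20164 ≡ 126 (mod 233)
14^19 = 14^16 · 14^2 · 14^1 ≡ 126 · 196 · 14 ≡ 205 (mod 233).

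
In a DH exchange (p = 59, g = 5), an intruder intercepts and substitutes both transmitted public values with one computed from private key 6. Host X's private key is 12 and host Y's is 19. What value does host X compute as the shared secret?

Host X receives an intruder's public value M = 5^6 mod 59 instead of the honest one.
5^1 ≡ 5 (mod 59)
5^2 = (5^1)^2 ≡ 5^2 = 25 ≡ 25 (mod 59)
5^4 = (5^2)^2 ≡ 25^2 = 625 ≡ 35 (mod 59)
5^6 = 5^4 · 5^2 ≡ 35 · 25 ≡ 49 (mod 59).
So M = 49. Host X computes K = M^12 mod 59.
49^1 ≡ 49 (mod 59)
49^2 = (49^1)^2 ≡ 49^2 = 2401 ≡ 41 (mod 59)
49^4 = (49^2)^2 ≡ 41^2 = 1681 ≡ 29 (mod 59)
49^8 = (49^4)^2 ≡ 29^2 = 841 ≡ 15 (mod 59)
49^12 = 49^8 · 49^4 ≡ 15 · 29 ≡ 22 (mod 59).

22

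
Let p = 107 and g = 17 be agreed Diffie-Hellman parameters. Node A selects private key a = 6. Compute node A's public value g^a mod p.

Public value = 17^6 mod 107.
17^1 ≡ 17 (mod 107)
17^2 = (17^1)^2 ≡ 17^2 = 289 ≡ 75 (mod 107)
17^4 = (17^2)^2 ≡ 75^2 = 5625 ≡ 61 (mod 107)
17^6 = 17^4 · 17^2 ≡ 61 · 75 ≡ 81 (mod 107).

81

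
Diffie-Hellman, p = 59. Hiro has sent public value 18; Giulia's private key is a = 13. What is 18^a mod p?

39

Shared key K = 18^13 mod 59.
18^1 ≡ 18 (mod 59)
18^2 = (18^1)^2 ≡ 18^2 = 324 ≡ 29 (mod 59)
18^4 = (18^2)^2 ≡ 29^2 = 841 ≡ 15 (mod 59)
18^8 = (18^4)^2 ≡ 15^2 = 225 ≡ 48 (mod 59)
18^13 = 18^8 · 18^4 · 18^1 ≡ 48 · 15 · 18 ≡ 39 (mod 59).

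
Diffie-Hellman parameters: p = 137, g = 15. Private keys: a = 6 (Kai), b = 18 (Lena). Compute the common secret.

34

Lena sends B = g^b mod p = 15^18 mod 137.
15^1 ≡ 15 (mod 137)
15^2 = (15^1)^2 ≡ 15^2 = 225 ≡ 88 (mod 137)
15^4 = (15^2)^2 ≡ 88^2 = 7744 ≡ 72 (mod 137)
15^8 = (15^4)^2 ≡ 72^2 = 5184 ≡ 115 (mod 137)
15^16 = (15^8)^2 ≡ 115^2 = 13225 ≡ 73 (mod 137)
15^18 = 15^16 · 15^2 ≡ 73 · 88 ≡ 122 (mod 137).
So B = 122. Kai then computes K = B^a mod p = 122^6 mod 137.
122^1 ≡ 122 (mod 137)
122^2 = (122^1)^2 ≡ 122^2 = 14884 ≡ 88 (mod 137)
122^4 = (122^2)^2 ≡ 88^2 = 7744 ≡ 72 (mod 137)
122^6 = 122^4 · 122^2 ≡ 72 · 88 ≡ 34 (mod 137).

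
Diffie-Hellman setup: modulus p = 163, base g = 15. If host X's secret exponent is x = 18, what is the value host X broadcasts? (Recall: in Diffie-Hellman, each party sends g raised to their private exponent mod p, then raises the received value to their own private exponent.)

Public value = 15^18 mod 163.
15^1 ≡ 15 (mod 163)
15^2 = (15^1)^2 ≡ 15^2 = 225 ≡ 62 (mod 163)
15^4 = (15^2)^2 ≡ 62^2 = 3844 ≡ 95 (mod 163)
15^8 = (15^4)^2 ≡ 95^2 = 9025 ≡ 60 (mod 163)
15^16 = (15^8)^2 ≡ 60^2 = 3600 ≡ 14 (mod 163)
15^18 = 15^16 · 15^2 ≡ 14 · 62 ≡ 53 (mod 163).

53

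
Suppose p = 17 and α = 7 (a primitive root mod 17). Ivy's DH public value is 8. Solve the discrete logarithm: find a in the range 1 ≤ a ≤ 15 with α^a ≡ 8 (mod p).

14

Try successive powers of 7 modulo 17:
7^1 ≡ 7
7^2 ≡ 15
7^3 ≡ 3
7^4 ≡ 4
7^5 ≡ 11
7^6 ≡ 9
7^7 ≡ 12
7^8 ≡ 16
7^9 ≡ 10
7^10 ≡ 2
7^11 ≡ 14
7^12 ≡ 13
7^13 ≡ 6
7^14 ≡ 8
Found: a = 14.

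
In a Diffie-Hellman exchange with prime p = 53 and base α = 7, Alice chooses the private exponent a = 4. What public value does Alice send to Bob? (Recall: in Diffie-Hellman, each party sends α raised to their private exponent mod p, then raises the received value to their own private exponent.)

16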